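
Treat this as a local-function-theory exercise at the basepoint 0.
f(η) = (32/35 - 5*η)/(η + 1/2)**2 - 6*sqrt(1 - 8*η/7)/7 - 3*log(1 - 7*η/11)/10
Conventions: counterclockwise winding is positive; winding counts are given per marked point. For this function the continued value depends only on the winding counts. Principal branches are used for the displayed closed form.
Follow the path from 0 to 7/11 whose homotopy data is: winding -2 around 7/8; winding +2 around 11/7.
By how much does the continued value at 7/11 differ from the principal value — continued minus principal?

Continued minus principal equals -(6/5)*pi*i.

The rational part is single-valued and drops out of the difference; each branch term changes only by its own monodromy.
(-3/10)*log(1 - η/(11/7)): each positive loop around 11/7 adds 2*pi*i to the log, so winding +2 contributes (-3/10)*(2)*2*pi*i = -(6/5)*pi*i.
(-6/7)*sqrt(1 - η/(7/8)): winding -2 is even, the square root returns to the same sheet, contribution 0.
Summing the contributions at η = 7/11 gives -(6/5)*pi*i.


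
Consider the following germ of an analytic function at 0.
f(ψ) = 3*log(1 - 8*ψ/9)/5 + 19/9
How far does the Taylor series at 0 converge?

The radius of convergence is 9/8.

Branch term (3/5)*log(1 - ψ/(9/8)): its argument vanishes at ψ = 9/8, a logarithmic branch point, modulus 9/8.
The radius of convergence is the smallest modulus among the singular points: 9/8.


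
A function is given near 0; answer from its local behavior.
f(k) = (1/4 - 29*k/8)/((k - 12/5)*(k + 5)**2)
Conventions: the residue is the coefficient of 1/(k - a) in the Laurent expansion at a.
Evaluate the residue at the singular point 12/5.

The residue is -845/5476.

At the order-1 pole 12/5 set g(k) = (k - (12/5))*f(k) = (1/4 - 29*k/8)/(k + 5)**2.
Simple pole: residue = g(a) at a = 12/5, which is -845/5476.


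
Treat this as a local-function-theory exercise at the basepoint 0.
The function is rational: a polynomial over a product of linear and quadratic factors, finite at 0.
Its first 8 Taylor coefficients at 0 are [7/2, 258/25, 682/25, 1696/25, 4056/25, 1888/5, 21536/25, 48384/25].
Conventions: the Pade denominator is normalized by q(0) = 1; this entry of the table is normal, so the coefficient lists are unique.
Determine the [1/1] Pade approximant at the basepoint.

Taylor coefficients needed (read off): a_0 = 7/2, a_1 = 258/25, a_2 = 682/25.
Write the denominator as Q(τ) = 1 + q1*τ. Requiring Q*f - P = O(τ^3) with deg P <= 1 kills the coefficients of τ^2..τ^2 in Q*f:
  τ^2: a_2 + q1*a_1 = 0, i.e. 682/25 + (258/25)*q1 = 0.
Solving this linear system: q1 = -341/129.
The numerator is Q*f truncated at degree 1: P0 = a_0 = 7/2; P1 = a_1 + q1*a_0 = 6889/6450.

The Pade approximant has numerator coefficients [7/2, 6889/6450]; denominator coefficients [1, -341/129].


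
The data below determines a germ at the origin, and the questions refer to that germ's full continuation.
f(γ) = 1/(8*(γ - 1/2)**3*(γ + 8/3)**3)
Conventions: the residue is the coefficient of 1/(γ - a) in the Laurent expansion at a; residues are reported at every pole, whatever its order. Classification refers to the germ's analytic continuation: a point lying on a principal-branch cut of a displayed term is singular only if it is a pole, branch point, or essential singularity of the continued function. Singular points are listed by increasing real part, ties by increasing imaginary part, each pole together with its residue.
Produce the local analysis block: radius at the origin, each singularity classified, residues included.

Radius of convergence at 0: 1/2.
At -8/3: a pole of order 3; residue -5832/2476099.
At 1/2: a pole of order 3; residue 5832/2476099.

Denominator factor (γ + 8/3)^3: pole of order 3 at -8/3, modulus 8/3.
Denominator factor (γ - 1/2)^3: pole of order 3 at 1/2, modulus 1/2.
The radius of convergence is the smallest modulus among the singular points: 1/2.
At the order-3 pole -8/3 set g(γ) = (γ - (-8/3))^3*f(γ) = 1/(8*(γ - 1/2)**3).
Order-3 pole: residue = g''(a)/2; g''(-8/3) = -11664/2476099, so the residue is -5832/2476099.
At the order-3 pole 1/2 set g(γ) = (γ - (1/2))^3*f(γ) = 1/(8*(γ + 8/3)**3).
Order-3 pole: residue = g''(a)/2; g''(1/2) = 11664/2476099, so the residue is 5832/2476099.
List the singular points by increasing real part (a conjugate pair: the negative imaginary part first).


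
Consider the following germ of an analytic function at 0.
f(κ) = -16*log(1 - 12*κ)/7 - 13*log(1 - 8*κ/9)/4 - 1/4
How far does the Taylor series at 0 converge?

The radius of convergence is 1/12.

Branch term (-13/4)*log(1 - κ/(9/8)): its argument vanishes at κ = 9/8, a logarithmic branch point, modulus 9/8.
Branch term (-16/7)*log(1 - κ/(1/12)): its argument vanishes at κ = 1/12, a logarithmic branch point, modulus 1/12.
The radius of convergence is the smallest modulus among the singular points: 1/12.


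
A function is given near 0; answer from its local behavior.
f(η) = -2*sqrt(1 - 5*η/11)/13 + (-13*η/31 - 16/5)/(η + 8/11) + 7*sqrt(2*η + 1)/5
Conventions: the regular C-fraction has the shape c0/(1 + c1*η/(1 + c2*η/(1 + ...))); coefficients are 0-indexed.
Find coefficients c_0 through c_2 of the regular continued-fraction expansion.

The regular C-fraction coefficients are [-41/13, 1224989/559240, -342637299853/342531424180].

Taylor coefficients (expand at 0): a_0 = -41/13, a_1 = 1224989/177320, a_2 = -128296373/15604160.
c0 = a_0 = -41/13. Peel one level at a time: if S = 1 + c*η/S' with S'(0) = 1, then c is the η-coefficient of S and S' = c*η/(S - 1).
S_1 = c0/f = 1 + (1224989/559240)*η + (342637299853/156374688800)*η^2 + ...; c1 = 1224989/559240.
S_2 = c1*η/(S_1 - 1) = 1 + (-342637299853/342531424180)*η + ...; c2 = -342637299853/342531424180.


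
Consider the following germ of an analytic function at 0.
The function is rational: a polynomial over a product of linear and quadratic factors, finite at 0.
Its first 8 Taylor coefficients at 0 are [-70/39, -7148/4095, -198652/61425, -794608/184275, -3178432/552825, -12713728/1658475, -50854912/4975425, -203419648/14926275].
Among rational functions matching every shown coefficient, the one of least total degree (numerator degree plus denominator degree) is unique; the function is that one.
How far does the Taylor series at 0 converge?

The radius of convergence is 3/4.

No rational of total degree below 3 reproduces all 8 coefficients; solving the [2/1] Pade equations on them gives f(φ) = (17*φ**2/25 - 17*φ/35 + 35/26)/(φ - 3/4), whose expansion matches every shown term.
Denominator factor (φ - 3/4): pole of order 1 at 3/4, modulus 3/4.
The radius of convergence is the smallest modulus among the singular points: 3/4.


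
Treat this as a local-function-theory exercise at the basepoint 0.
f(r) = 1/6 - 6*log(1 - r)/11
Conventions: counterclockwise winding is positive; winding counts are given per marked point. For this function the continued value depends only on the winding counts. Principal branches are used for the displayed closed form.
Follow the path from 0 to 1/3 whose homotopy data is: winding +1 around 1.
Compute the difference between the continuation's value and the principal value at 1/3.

The rational part is single-valued and drops out of the difference; each branch term changes only by its own monodromy.
(-6/11)*log(1 - r/(1)): each positive loop around 1 adds 2*pi*i to the log, so winding +1 contributes (-6/11)*(1)*2*pi*i = -(12/11)*pi*i.
Summing the contributions at r = 1/3 gives -(12/11)*pi*i.

Continued minus principal equals -(12/11)*pi*i.


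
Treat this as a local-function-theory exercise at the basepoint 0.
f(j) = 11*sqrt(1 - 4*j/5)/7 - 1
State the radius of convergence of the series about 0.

Branch term (11/7)*sqrt(1 - j/(5/4)): its argument vanishes at j = 5/4, a square-root branch point, modulus 5/4.
The radius of convergence is the smallest modulus among the singular points: 5/4.

The radius of convergence is 5/4.


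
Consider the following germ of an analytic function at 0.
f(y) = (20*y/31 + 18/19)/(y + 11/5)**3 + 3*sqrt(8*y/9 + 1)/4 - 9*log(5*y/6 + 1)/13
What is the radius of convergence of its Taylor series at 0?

The radius of convergence is 9/8.

Denominator factor (y + 11/5)^3: pole of order 3 at -11/5, modulus 11/5.
Branch term (3/4)*sqrt(1 - y/(-9/8)): its argument vanishes at y = -9/8, a square-root branch point, modulus 9/8.
Branch term (-9/13)*log(1 - y/(-6/5)): its argument vanishes at y = -6/5, a logarithmic branch point, modulus 6/5.
The radius of convergence is the smallest modulus among the singular points: 9/8.


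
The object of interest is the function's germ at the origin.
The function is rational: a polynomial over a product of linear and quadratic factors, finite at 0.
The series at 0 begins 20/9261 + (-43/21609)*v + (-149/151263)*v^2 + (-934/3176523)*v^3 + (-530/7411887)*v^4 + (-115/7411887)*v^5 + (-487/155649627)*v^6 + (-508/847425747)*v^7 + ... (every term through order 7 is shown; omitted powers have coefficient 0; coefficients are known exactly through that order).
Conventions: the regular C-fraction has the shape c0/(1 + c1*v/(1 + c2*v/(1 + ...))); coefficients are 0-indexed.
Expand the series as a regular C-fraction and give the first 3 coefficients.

The regular C-fraction coefficients are [20/9261, 129/140, -8527/6020].

Taylor coefficients (read off): a_0 = 20/9261, a_1 = -43/21609, a_2 = -149/151263.
c0 = a_0 = 20/9261. Peel one level at a time: if S = 1 + c*v/S' with S'(0) = 1, then c is the v-coefficient of S and S' = c*v/(S - 1).
S_1 = c0/f = 1 + (129/140)*v + (25581/19600)*v^2 + ...; c1 = 129/140.
S_2 = c1*v/(S_1 - 1) = 1 + (-8527/6020)*v + ...; c2 = -8527/6020.


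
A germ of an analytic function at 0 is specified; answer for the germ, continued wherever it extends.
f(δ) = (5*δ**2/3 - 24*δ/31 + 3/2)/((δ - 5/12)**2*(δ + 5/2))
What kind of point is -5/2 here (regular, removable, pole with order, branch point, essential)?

The point is a pole of order 1.

The denominator factor δ + 5/2 vanishes at -5/2 and appears to the power 1; the numerator there equals 5153/372, nonzero, and no other factor vanishes.
Hence a pole whose order is the multiplicity, 1.


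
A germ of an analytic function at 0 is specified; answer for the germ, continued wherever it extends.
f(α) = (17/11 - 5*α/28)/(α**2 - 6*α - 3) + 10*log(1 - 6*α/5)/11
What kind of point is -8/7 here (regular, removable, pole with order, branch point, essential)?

Denominator factors: α**2 - 6*α - 3 = 253/49 at α = -8/7 — none vanishes.
Branch term log(1 - α/(5/6)): argument at -8/7 is 83/35, nonzero, so -8/7 is not its branch point (a point on a principal cut is still regular for the continued germ).
So the germ continues analytically to -8/7.

The point is a regular point.


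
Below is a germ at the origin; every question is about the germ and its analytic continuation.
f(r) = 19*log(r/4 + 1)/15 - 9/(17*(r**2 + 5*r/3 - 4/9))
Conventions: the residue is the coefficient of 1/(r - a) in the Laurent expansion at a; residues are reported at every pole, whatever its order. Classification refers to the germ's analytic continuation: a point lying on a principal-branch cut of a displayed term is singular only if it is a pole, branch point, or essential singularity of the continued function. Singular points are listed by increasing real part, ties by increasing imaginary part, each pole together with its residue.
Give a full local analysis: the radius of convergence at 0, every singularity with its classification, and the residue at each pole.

Radius of convergence at 0: -5/6 + (1/6)*sqrt(41).
At -4: a logarithmic branch point.
At -5/6 - (1/6)*sqrt(41): a pole of order 1; residue (27/697)*sqrt(41).
At -5/6 + (1/6)*sqrt(41): a pole of order 1; residue -(27/697)*sqrt(41).

Denominator factor (r**2 + 5*r/3 - 4/9): discriminant 41/9, real irrational roots -5/6 + (1/6)*sqrt(41) and -5/6 - (1/6)*sqrt(41); poles of order 1, moduli -5/6 + (1/6)*sqrt(41) and 5/6 + (1/6)*sqrt(41).
Branch term (19/15)*log(1 - r/(-4)): its argument vanishes at r = -4, a logarithmic branch point, modulus 4.
The radius of convergence is the smallest modulus among the singular points: -5/6 + (1/6)*sqrt(41).
The branch term is analytic at -5/6 - (1/6)*sqrt(41) and contributes nothing to the residue; only the rational part matters.
The factor r**2 + 5*r/3 - 4/9 splits as (r - a)(r - a') with a = -5/6 - (1/6)*sqrt(41), a' = -5/6 + (1/6)*sqrt(41). At the order-1 pole a set g(r) = (r - a)*(rational part) = [-9/17] / (r - a').
Simple pole: residue = g(a) at a = -5/6 - (1/6)*sqrt(41), which is (27/697)*sqrt(41).
The branch term is analytic at -5/6 + (1/6)*sqrt(41) and contributes nothing to the residue; only the rational part matters.
The factor r**2 + 5*r/3 - 4/9 splits as (r - a)(r - a') with a = -5/6 + (1/6)*sqrt(41), a' = -5/6 - (1/6)*sqrt(41). At the order-1 pole a set g(r) = (r - a)*(rational part) = [-9/17] / (r - a').
Simple pole: residue = g(a) at a = -5/6 + (1/6)*sqrt(41), which is -(27/697)*sqrt(41).
List the singular points by increasing real part (a conjugate pair: the negative imaginary part first).


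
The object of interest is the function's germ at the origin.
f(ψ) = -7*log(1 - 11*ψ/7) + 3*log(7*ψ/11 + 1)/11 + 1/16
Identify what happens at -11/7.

The term (3/11)*log(1 - ψ/(-11/7)) has argument 1 - -11/7/(-11/7) = 0 at -11/7: a logarithmic (infinitely-sheeted) branch point; the remaining terms are analytic or single-valued there.

The point is a logarithmic branch point.


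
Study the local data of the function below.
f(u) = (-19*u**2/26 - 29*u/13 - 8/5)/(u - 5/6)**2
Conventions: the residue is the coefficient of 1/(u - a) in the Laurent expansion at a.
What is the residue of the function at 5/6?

The residue is -269/78.

At the order-2 pole 5/6 set g(u) = (u - (5/6))^2*f(u) = -19*u**2/26 - 29*u/13 - 8/5.
Order-2 pole: residue = g'(a); g'(5/6) = -269/78, so the residue is -269/78.


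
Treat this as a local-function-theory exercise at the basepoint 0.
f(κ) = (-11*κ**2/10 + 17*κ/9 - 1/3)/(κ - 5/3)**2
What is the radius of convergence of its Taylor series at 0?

Denominator factor (κ - 5/3)^2: pole of order 2 at 5/3, modulus 5/3.
The radius of convergence is the smallest modulus among the singular points: 5/3.

The radius of convergence is 5/3.


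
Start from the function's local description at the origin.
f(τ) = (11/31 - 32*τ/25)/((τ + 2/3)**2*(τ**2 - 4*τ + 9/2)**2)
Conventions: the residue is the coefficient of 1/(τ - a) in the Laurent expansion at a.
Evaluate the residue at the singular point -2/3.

The residue is 14214528/1992798575.

At the order-2 pole -2/3 set g(τ) = (τ - (-2/3))^2*f(τ) = (11/31 - 32*τ/25)/(τ**2 - 4*τ + 9/2)**2.
Order-2 pole: residue = g'(a); g'(-2/3) = 14214528/1992798575, so the residue is 14214528/1992798575.


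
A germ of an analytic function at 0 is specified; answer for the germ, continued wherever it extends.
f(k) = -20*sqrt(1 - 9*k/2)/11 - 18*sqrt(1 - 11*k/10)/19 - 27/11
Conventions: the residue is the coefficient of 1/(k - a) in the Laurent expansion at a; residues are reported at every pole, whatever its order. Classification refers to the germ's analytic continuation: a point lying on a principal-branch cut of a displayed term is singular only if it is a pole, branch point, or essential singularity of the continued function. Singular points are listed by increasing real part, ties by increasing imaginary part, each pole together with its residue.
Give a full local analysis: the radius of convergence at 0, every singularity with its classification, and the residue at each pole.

Branch term (-18/19)*sqrt(1 - k/(10/11)): its argument vanishes at k = 10/11, a square-root branch point, modulus 10/11.
Branch term (-20/11)*sqrt(1 - k/(2/9)): its argument vanishes at k = 2/9, a square-root branch point, modulus 2/9.
The radius of convergence is the smallest modulus among the singular points: 2/9.
List the singular points by increasing real part (a conjugate pair: the negative imaginary part first).

Radius of convergence at 0: 2/9.
At 2/9: an algebraic (square-root) branch point.
At 10/11: an algebraic (square-root) branch point.


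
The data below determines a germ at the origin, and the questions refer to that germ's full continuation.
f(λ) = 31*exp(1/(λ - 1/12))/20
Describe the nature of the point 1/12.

The point is an essential singularity.

The exponent 1/(λ - (1/12)) has a pole at 1/12, so exp(1/(λ - (1/12))) takes every nonzero value near it: an essential singularity (not a pole of any order).


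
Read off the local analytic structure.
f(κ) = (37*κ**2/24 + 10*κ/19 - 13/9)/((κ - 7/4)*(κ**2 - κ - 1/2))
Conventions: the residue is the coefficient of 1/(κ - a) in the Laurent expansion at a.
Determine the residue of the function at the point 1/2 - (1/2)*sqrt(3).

The residue is -16117/8892 + (5476/6669)*sqrt(3).

The factor κ**2 - κ - 1/2 splits as (κ - a)(κ - a') with a = 1/2 - (1/2)*sqrt(3), a' = 1/2 + (1/2)*sqrt(3). At the order-1 pole a set g(κ) = (κ - a)*f(κ) = [(37*κ**2/24 + 10*κ/19 - 13/9)/(κ - 7/4)] / (κ - a').
Simple pole: residue = g(a) at a = 1/2 - (1/2)*sqrt(3), which is -16117/8892 + (5476/6669)*sqrt(3).


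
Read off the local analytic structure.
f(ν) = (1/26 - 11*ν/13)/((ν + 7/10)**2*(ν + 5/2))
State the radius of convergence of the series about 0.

The radius of convergence is 7/10.

Denominator factor (ν + 7/10)^2: pole of order 2 at -7/10, modulus 7/10.
Denominator factor (ν + 5/2): pole of order 1 at -5/2, modulus 5/2.
The radius of convergence is the smallest modulus among the singular points: 7/10.


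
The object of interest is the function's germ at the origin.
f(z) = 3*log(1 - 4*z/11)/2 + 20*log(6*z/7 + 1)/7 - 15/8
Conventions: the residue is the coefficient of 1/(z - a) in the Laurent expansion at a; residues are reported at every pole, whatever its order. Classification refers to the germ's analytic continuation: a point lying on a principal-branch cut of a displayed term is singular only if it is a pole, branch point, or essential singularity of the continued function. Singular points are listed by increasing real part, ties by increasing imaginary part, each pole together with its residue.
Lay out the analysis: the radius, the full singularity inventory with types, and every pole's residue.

Branch term (3/2)*log(1 - z/(11/4)): its argument vanishes at z = 11/4, a logarithmic branch point, modulus 11/4.
Branch term (20/7)*log(1 - z/(-7/6)): its argument vanishes at z = -7/6, a logarithmic branch point, modulus 7/6.
The radius of convergence is the smallest modulus among the singular points: 7/6.
List the singular points by increasing real part (a conjugate pair: the negative imaginary part first).

Radius of convergence at 0: 7/6.
At -7/6: a logarithmic branch point.
At 11/4: a logarithmic branch point.


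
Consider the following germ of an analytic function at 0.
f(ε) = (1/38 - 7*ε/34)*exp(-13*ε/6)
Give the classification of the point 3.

The point is a regular point.

There is no denominator, hence no pole anywhere.
The factor exp(-13*ε/6) is entire.
So the germ continues analytically to 3.


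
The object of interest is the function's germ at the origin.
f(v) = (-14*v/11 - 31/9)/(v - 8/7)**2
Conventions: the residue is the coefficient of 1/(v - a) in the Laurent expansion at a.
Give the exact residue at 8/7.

At the order-2 pole 8/7 set g(v) = (v - (8/7))^2*f(v) = -14*v/11 - 31/9.
Order-2 pole: residue = g'(a); g'(8/7) = -14/11, so the residue is -14/11.

The residue is -14/11.


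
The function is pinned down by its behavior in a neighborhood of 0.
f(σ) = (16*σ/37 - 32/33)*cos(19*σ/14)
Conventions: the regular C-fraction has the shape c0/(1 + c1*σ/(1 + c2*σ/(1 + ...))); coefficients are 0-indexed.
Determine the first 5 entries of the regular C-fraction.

Taylor coefficients (expand at 0): a_0 = -32/33, a_1 = 16/37, a_2 = 1444/1617, a_3 = -722/1813, a_4 = -130321/950796.
c0 = a_0 = -32/33. Peel one level at a time: if S = 1 + c*σ/S' with S'(0) = 1, then c is the σ-coefficient of S and S' = c*σ/(S - 1).
S_1 = c0/f = 1 + (33/74)*σ + (600931/536648)*σ^2 + ...; c1 = 33/74.
S_2 = c1*σ/(S_1 - 1) = 1 + (-600931/239316)*σ + (216936091/41835024)*σ^2 + ...; c2 = -600931/239316.
S_3 = c2*σ/(S_2 - 1) = 1 + (13357/6468)*σ + (-892047245/1413389712)*σ^2 + ...; c3 = 13357/6468.
S_4 = c3*σ/(S_3 - 1) = 1 + (734635/2403724)*σ + ...; c4 = 734635/2403724.

The regular C-fraction coefficients are [-32/33, 33/74, -600931/239316, 13357/6468, 734635/2403724].


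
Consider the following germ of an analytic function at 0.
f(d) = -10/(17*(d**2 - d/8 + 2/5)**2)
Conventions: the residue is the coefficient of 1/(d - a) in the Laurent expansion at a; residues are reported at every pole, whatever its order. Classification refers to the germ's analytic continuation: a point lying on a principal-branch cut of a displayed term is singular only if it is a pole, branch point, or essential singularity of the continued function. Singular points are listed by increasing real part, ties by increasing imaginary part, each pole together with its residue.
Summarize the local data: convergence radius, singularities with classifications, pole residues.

Denominator factor (d**2 - d/8 + 2/5)^2: discriminant -507/320, complex-conjugate roots (1/16) + ((13/80)*sqrt(15))*i and (1/16) - ((13/80)*sqrt(15))*i; poles of order 2, moduli (1/5)*sqrt(10) and (1/5)*sqrt(10).
The radius of convergence is the smallest modulus among the singular points: (1/5)*sqrt(10).
The factor d**2 - d/8 + 2/5 splits as (d - a)(d - a') with a = (1/16) - ((13/80)*sqrt(15))*i, a' = (1/16) + ((13/80)*sqrt(15))*i. At the order-2 pole a set g(d) = (d - a)^2*f(d) = [-10/17] / (d - a')^2.
Order-2 pole: residue = g'(a); g'((1/16) - ((13/80)*sqrt(15))*i) = -((51200/336141)*sqrt(15))*i, so the residue is -((51200/336141)*sqrt(15))*i.
The factor d**2 - d/8 + 2/5 splits as (d - a)(d - a') with a = (1/16) + ((13/80)*sqrt(15))*i, a' = (1/16) - ((13/80)*sqrt(15))*i. At the order-2 pole a set g(d) = (d - a)^2*f(d) = [-10/17] / (d - a')^2.
Order-2 pole: residue = g'(a); g'((1/16) + ((13/80)*sqrt(15))*i) = ((51200/336141)*sqrt(15))*i, so the residue is ((51200/336141)*sqrt(15))*i.
List the singular points by increasing real part (a conjugate pair: the negative imaginary part first).

Radius of convergence at 0: (1/5)*sqrt(10).
At (1/16) - ((13/80)*sqrt(15))*i: a pole of order 2; residue -((51200/336141)*sqrt(15))*i.
At (1/16) + ((13/80)*sqrt(15))*i: a pole of order 2; residue ((51200/336141)*sqrt(15))*i.


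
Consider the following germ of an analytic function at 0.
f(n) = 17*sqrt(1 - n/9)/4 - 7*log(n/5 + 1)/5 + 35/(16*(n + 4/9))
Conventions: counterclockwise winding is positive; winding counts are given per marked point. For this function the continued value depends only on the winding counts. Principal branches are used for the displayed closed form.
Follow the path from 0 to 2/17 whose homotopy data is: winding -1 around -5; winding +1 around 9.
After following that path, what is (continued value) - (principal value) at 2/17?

The rational part is single-valued and drops out of the difference; each branch term changes only by its own monodromy.
(-7/5)*log(1 - n/(-5)): each positive loop around -5 adds 2*pi*i to the log, so winding -1 contributes (-7/5)*(-1)*2*pi*i = (14/5)*pi*i.
(17/4)*sqrt(1 - n/(9)): winding +1 is odd, the square root flips sign, contributing -2*(17/4)*sqrt(1 - (2/17)/(9)) = -2*(17/4)*sqrt(151/153) = -(1/6)*sqrt(2567).
Summing the contributions at n = 2/17 gives (-(1/6)*sqrt(2567)) + ((14/5)*pi)*i.

Continued minus principal equals (-(1/6)*sqrt(2567)) + ((14/5)*pi)*i.


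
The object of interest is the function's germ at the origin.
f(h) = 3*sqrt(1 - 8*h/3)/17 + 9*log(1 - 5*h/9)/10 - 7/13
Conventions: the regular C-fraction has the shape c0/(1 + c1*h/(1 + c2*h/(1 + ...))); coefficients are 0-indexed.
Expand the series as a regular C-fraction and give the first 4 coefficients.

Taylor coefficients (expand at 0): a_0 = -80/221, a_1 = -25/34, a_2 = -181/612, a_3 = -2153/8262.
c0 = a_0 = -80/221. Peel one level at a time: if S = 1 + c*h/S' with S'(0) = 1, then c is the h-coefficient of S and S' = c*h/(S - 1).
S_1 = c0/f = 1 + (-65/32)*h + (152477/46080)*h^2 + ...; c1 = -65/32.
S_2 = c1*h/(S_1 - 1) = 1 + (11729/7200)*h + (-117017/607500)*h^2 + ...; c2 = 11729/7200.
S_3 = c2*h/(S_2 - 1) = 1 + (936136/7917075)*h + ...; c3 = 936136/7917075.

The regular C-fraction coefficients are [-80/221, -65/32, 11729/7200, 936136/7917075].


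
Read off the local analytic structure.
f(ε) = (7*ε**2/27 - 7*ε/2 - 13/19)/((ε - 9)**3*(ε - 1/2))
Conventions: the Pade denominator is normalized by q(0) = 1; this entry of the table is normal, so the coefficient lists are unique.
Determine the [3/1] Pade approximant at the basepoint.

The Pade approximant has numerator coefficients [-26/13851, -132325363/12940892343, -303937007/116468031087, -75902990/165507202071]; denominator coefficients [1, -1869848/934293].

Taylor coefficients needed (expand at 0): a_0 = -26/13851, a_1 = -581/41553, a_2 = -11441/373977, a_3 = -622862/10097379, a_4 = -3739696/30292137.
Write the denominator as Q(ε) = 1 + q1*ε. Requiring Q*f - P = O(ε^5) with deg P <= 3 kills the coefficients of ε^4..ε^4 in Q*f:
  ε^4: a_4 + q1*a_3 = 0, i.e. -3739696/30292137 + (-622862/10097379)*q1 = 0.
Solving this linear system: q1 = -1869848/934293.
The numerator is Q*f truncated at degree 3: P0 = a_0 = -26/13851; P1 = a_1 + q1*a_0 = -132325363/12940892343; P2 = a_2 + q1*a_1 = -303937007/116468031087; P3 = a_3 + q1*a_2 = -75902990/165507202071.


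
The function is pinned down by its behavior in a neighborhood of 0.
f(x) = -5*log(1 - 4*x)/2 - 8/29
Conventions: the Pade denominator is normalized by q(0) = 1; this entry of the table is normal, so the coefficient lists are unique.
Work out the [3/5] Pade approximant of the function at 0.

The Pade approximant has numerator coefficients [-8/29, 664347860/55425641, -43607789395/775958974, 74066395145/1163938461]; denominator coefficients [1, -55045725/7644916, 203472375/13378603, -5664350/704137, -1969680/1911229, -5179632/13378603].

Taylor coefficients needed (expand at 0): a_0 = -8/29, a_1 = 10, a_2 = 20, a_3 = 160/3, a_4 = 160, a_5 = 512, a_6 = 5120/3, a_7 = 40960/7, a_8 = 20480.
Write the denominator as Q(x) = 1 + q1*x + q2*x^2 + q3*x^3 + q4*x^4 + q5*x^5. Requiring Q*f - P = O(x^9) with deg P <= 3 kills the coefficients of x^4..x^8 in Q*f:
  x^4: a_4 + q1*a_3 + q2*a_2 + q3*a_1 + q4*a_0 = 0, i.e. 160 + (160/3)*q1 + (20)*q2 + (10)*q3 + (-8/29)*q4 = 0.
  x^5: a_5 + q1*a_4 + q2*a_3 + q3*a_2 + q4*a_1 + q5*a_0 = 0, i.e. 512 + (160)*q1 + (160/3)*q2 + (20)*q3 + (10)*q4 + (-8/29)*q5 = 0.
  x^6: a_6 + q1*a_5 + q2*a_4 + q3*a_3 + q4*a_2 + q5*a_1 = 0, i.e. 5120/3 + (512)*q1 + (160)*q2 + (160/3)*q3 + (20)*q4 + (10)*q5 = 0.
  x^7: a_7 + q1*a_6 + q2*a_5 + q3*a_4 + q4*a_3 + q5*a_2 = 0, i.e. 40960/7 + (5120/3)*q1 + (512)*q2 + (160)*q3 + (160/3)*q4 + (20)*q5 = 0.
  x^8: a_8 + q1*a_7 + q2*a_6 + q3*a_5 + q4*a_4 + q5*a_3 = 0, i.e. 20480 + (40960/7)*q1 + (5120/3)*q2 + (512)*q3 + (160)*q4 + (160/3)*q5 = 0.
Solving this linear system: q1 = -55045725/7644916, q2 = 203472375/13378603, q3 = -5664350/704137, q4 = -1969680/1911229, q5 = -5179632/13378603.
The numerator is Q*f truncated at degree 3: P0 = a_0 = -8/29; P1 = a_1 + q1*a_0 = 664347860/55425641; P2 = a_2 + q1*a_1 + q2*a_0 = -43607789395/775958974; P3 = a_3 + q1*a_2 + q2*a_1 + q3*a_0 = 74066395145/1163938461.


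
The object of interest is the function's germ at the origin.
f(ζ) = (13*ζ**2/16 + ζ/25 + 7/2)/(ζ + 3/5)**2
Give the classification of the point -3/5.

The point is a pole of order 2.

The denominator factor ζ + 3/5 vanishes at -3/5 and appears to the power 2; the numerator there equals 7537/2000, nonzero, and no other factor vanishes.
Hence a pole whose order is the multiplicity, 2.


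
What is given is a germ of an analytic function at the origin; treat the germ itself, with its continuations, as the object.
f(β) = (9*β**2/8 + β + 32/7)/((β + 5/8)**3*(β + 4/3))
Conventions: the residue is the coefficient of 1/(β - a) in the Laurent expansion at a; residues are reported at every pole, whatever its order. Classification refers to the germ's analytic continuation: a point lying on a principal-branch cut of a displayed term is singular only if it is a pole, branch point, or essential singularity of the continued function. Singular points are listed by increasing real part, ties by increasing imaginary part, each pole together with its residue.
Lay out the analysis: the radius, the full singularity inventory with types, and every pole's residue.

Radius of convergence at 0: 5/8.
At -4/3: a pole of order 1; residue -506880/34391.
At -5/8: a pole of order 3; residue 506880/34391.

Denominator factor (β + 4/3): pole of order 1 at -4/3, modulus 4/3.
Denominator factor (β + 5/8)^3: pole of order 3 at -5/8, modulus 5/8.
The radius of convergence is the smallest modulus among the singular points: 5/8.
At the order-1 pole -4/3 set g(β) = (β - (-4/3))*f(β) = (9*β**2/8 + β + 32/7)/(β + 5/8)**3.
Simple pole: residue = g(a) at a = -4/3, which is -506880/34391.
At the order-3 pole -5/8 set g(β) = (β - (-5/8))^3*f(β) = (9*β**2/8 + β + 32/7)/(β + 4/3).
Order-3 pole: residue = g''(a)/2; g''(-5/8) = 1013760/34391, so the residue is 506880/34391.
List the singular points by increasing real part (a conjugate pair: the negative imaginary part first).


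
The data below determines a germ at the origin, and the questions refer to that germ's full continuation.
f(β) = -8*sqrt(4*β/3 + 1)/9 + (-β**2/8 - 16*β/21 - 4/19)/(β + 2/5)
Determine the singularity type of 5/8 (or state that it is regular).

The point is a regular point.

Denominator factors: β + 2/5 = 41/40 at β = 5/8 — none vanishes.
Branch term sqrt(1 - β/(-3/4)): argument at 5/8 is 11/6, nonzero, so 5/8 is not its branch point (a point on a principal cut is still regular for the continued germ).
So the germ continues analytically to 5/8.


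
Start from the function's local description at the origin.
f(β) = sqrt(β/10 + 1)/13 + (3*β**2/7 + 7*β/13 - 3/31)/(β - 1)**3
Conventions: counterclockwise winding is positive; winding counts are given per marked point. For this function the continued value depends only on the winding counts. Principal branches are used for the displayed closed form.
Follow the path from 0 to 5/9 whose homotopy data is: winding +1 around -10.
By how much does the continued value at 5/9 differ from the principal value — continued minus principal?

The rational part is single-valued and drops out of the difference; each branch term changes only by its own monodromy.
(1/13)*sqrt(1 - β/(-10)): winding +1 is odd, the square root flips sign, contributing -2*(1/13)*sqrt(1 - (5/9)/(-10)) = -2*(1/13)*sqrt(19/18) = -(1/39)*sqrt(38).
Summing the contributions at β = 5/9 gives -(1/39)*sqrt(38).

Continued minus principal equals -(1/39)*sqrt(38).


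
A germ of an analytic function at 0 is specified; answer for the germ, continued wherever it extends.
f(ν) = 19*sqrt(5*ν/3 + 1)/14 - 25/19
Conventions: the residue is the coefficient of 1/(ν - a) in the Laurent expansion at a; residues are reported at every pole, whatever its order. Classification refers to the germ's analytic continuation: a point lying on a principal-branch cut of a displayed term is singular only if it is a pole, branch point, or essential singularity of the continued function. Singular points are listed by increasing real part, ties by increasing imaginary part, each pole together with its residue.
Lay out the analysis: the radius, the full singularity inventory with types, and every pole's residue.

Branch term (19/14)*sqrt(1 - ν/(-3/5)): its argument vanishes at ν = -3/5, a square-root branch point, modulus 3/5.
The radius of convergence is the smallest modulus among the singular points: 3/5.

Radius of convergence at 0: 3/5.
At -3/5: an algebraic (square-root) branch point.


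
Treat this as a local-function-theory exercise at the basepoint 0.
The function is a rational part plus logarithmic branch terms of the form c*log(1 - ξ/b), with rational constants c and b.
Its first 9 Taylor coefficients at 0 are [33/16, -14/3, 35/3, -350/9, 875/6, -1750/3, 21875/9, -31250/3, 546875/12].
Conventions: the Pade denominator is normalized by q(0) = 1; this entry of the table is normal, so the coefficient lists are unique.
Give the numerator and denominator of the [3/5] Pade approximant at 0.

Taylor coefficients needed (read off): a_0 = 33/16, a_1 = -14/3, a_2 = 35/3, a_3 = -350/9, a_4 = 875/6, a_5 = -1750/3, a_6 = 21875/9, a_7 = -31250/3, a_8 = 546875/12.
Write the denominator as Q(ξ) = 1 + q1*ξ + q2*ξ^2 + q3*ξ^3 + q4*ξ^4 + q5*ξ^5. Requiring Q*f - P = O(ξ^9) with deg P <= 3 kills the coefficients of ξ^4..ξ^8 in Q*f:
  ξ^4: a_4 + q1*a_3 + q2*a_2 + q3*a_1 + q4*a_0 = 0, i.e. 875/6 + (-350/9)*q1 + (35/3)*q2 + (-14/3)*q3 + (33/16)*q4 = 0.
  ξ^5: a_5 + q1*a_4 + q2*a_3 + q3*a_2 + q4*a_1 + q5*a_0 = 0, i.e. -1750/3 + (875/6)*q1 + (-350/9)*q2 + (35/3)*q3 + (-14/3)*q4 + (33/16)*q5 = 0.
  ξ^6: a_6 + q1*a_5 + q2*a_4 + q3*a_3 + q4*a_2 + q5*a_1 = 0, i.e. 21875/9 + (-1750/3)*q1 + (875/6)*q2 + (-350/9)*q3 + (35/3)*q4 + (-14/3)*q5 = 0.
  ξ^7: a_7 + q1*a_6 + q2*a_5 + q3*a_4 + q4*a_3 + q5*a_2 = 0, i.e. -31250/3 + (21875/9)*q1 + (-1750/3)*q2 + (875/6)*q3 + (-350/9)*q4 + (35/3)*q5 = 0.
  ξ^8: a_8 + q1*a_7 + q2*a_6 + q3*a_5 + q4*a_4 + q5*a_3 = 0, i.e. 546875/12 + (-31250/3)*q1 + (21875/9)*q2 + (-1750/3)*q3 + (875/6)*q4 + (-350/9)*q5 = 0.
Solving this linear system: q1 = 9096375/1038376, q2 = 40202475/1817158, q3 = 49812125/3634316, q4 = 43500/129797, q5 = 493125/129797.
The numerator is Q*f truncated at degree 3: P0 = a_0 = 33/16; P1 = a_1 + q1*a_0 = 667944901/49842048; P2 = a_2 + q1*a_1 + q2*a_0 = 1431874505/87223584; P3 = a_3 + q1*a_2 + q2*a_1 + q3*a_0 = -6103409875/523341504.

The Pade approximant has numerator coefficients [33/16, 667944901/49842048, 1431874505/87223584, -6103409875/523341504]; denominator coefficients [1, 9096375/1038376, 40202475/1817158, 49812125/3634316, 43500/129797, 493125/129797].


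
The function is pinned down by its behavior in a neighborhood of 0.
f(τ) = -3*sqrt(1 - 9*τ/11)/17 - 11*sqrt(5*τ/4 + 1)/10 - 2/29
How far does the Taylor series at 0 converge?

Branch term (-3/17)*sqrt(1 - τ/(11/9)): its argument vanishes at τ = 11/9, a square-root branch point, modulus 11/9.
Branch term (-11/10)*sqrt(1 - τ/(-4/5)): its argument vanishes at τ = -4/5, a square-root branch point, modulus 4/5.
The radius of convergence is the smallest modulus among the singular points: 4/5.

The radius of convergence is 4/5.


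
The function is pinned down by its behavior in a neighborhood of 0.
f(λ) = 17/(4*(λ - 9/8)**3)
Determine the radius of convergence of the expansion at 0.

The radius of convergence is 9/8.

Denominator factor (λ - 9/8)^3: pole of order 3 at 9/8, modulus 9/8.
The radius of convergence is the smallest modulus among the singular points: 9/8.


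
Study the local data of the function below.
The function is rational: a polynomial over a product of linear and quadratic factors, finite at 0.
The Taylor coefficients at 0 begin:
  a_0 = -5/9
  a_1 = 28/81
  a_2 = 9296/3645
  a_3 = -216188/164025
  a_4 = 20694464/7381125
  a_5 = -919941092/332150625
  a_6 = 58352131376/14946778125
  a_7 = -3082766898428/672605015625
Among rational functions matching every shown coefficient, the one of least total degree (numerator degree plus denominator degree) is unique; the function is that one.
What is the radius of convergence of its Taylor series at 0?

No rational of total degree below 4 reproduces all 8 coefficients; solving the [2/2] Pade equations on them gives f(h) = (5/7 - 37*h**2/9)/(h**2 - 4*h/5 - 9/7), whose expansion matches every shown term.
Denominator factor (h**2 - 4*h/5 - 9/7): discriminant 1012/175, real irrational roots 2/5 + (1/35)*sqrt(1771) and 2/5 - (1/35)*sqrt(1771); poles of order 1, moduli 2/5 + (1/35)*sqrt(1771) and -2/5 + (1/35)*sqrt(1771).
The radius of convergence is the smallest modulus among the singular points: -2/5 + (1/35)*sqrt(1771).

The radius of convergence is -2/5 + (1/35)*sqrt(1771).


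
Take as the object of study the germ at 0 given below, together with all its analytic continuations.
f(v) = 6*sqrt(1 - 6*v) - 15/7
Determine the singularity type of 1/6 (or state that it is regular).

The point is an algebraic (square-root) branch point.

The term (6)*sqrt(1 - v/(1/6)) has argument 1 - 1/6/(1/6) = 0 at 1/6: a square-root (algebraic, two-sheeted) branch point; the remaining terms are analytic or single-valued there.


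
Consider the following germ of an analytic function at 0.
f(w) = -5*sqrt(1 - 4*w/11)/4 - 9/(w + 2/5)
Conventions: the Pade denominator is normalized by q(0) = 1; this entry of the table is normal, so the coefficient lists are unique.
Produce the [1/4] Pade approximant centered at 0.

The Pade approximant has numerator coefficients [-95/4, -137038007835/16156149592]; denominator coefficients [1, 11047297627/4039037398, 12971908185/22214705689, -268616443/244361762579, 5235286502/244361762579].

Taylor coefficients needed (expand at 0): a_0 = -95/4, a_1 = 2485/44, a_2 = -136105/968, a_3 = 7486955/21296, a_4 = -411777725/468512, a_5 = 22647799115/10307264.
Write the denominator as Q(w) = 1 + q1*w + q2*w^2 + q3*w^3 + q4*w^4. Requiring Q*f - P = O(w^6) with deg P <= 1 kills the coefficients of w^2..w^5 in Q*f:
  w^2: a_2 + q1*a_1 + q2*a_0 = 0, i.e. -136105/968 + (2485/44)*q1 + (-95/4)*q2 = 0.
  w^3: a_3 + q1*a_2 + q2*a_1 + q3*a_0 = 0, i.e. 7486955/21296 + (-136105/968)*q1 + (2485/44)*q2 + (-95/4)*q3 = 0.
  w^4: a_4 + q1*a_3 + q2*a_2 + q3*a_1 + q4*a_0 = 0, i.e. -411777725/468512 + (7486955/21296)*q1 + (-136105/968)*q2 + (2485/44)*q3 + (-95/4)*q4 = 0.
  w^5: a_5 + q1*a_4 + q2*a_3 + q3*a_2 + q4*a_1 = 0, i.e. 22647799115/10307264 + (-411777725/468512)*q1 + (7486955/21296)*q2 + (-136105/968)*q3 + (2485/44)*q4 = 0.
Solving this linear system: q1 = 11047297627/4039037398, q2 = 12971908185/22214705689, q3 = -268616443/244361762579, q4 = 5235286502/244361762579.
The numerator is Q*f truncated at degree 1: P0 = a_0 = -95/4; P1 = a_1 + q1*a_0 = -137038007835/16156149592.


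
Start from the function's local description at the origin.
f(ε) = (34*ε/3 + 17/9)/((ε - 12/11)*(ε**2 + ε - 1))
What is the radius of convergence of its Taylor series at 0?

The radius of convergence is -1/2 + (1/2)*sqrt(5).

Denominator factor (ε - 12/11): pole of order 1 at 12/11, modulus 12/11.
Denominator factor (ε**2 + ε - 1): discriminant 5, real irrational roots -1/2 + (1/2)*sqrt(5) and -1/2 - (1/2)*sqrt(5); poles of order 1, moduli -1/2 + (1/2)*sqrt(5) and 1/2 + (1/2)*sqrt(5).
The radius of convergence is the smallest modulus among the singular points: -1/2 + (1/2)*sqrt(5).


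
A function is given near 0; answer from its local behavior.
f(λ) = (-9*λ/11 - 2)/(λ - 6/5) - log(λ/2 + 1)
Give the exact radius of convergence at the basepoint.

Denominator factor (λ - 6/5): pole of order 1 at 6/5, modulus 6/5.
Branch term (-1)*log(1 - λ/(-2)): its argument vanishes at λ = -2, a logarithmic branch point, modulus 2.
The radius of convergence is the smallest modulus among the singular points: 6/5.

The radius of convergence is 6/5.


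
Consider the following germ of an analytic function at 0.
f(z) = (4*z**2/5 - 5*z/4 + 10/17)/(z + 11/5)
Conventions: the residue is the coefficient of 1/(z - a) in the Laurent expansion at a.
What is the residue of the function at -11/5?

At the order-1 pole -11/5 set g(z) = (z - (-11/5))*f(z) = 4*z**2/5 - 5*z/4 + 10/17.
Simple pole: residue = g(a) at a = -11/5, which is 61287/8500.

The residue is 61287/8500.


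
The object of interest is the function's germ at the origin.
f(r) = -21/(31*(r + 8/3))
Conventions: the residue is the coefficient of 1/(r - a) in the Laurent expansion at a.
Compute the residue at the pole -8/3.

The residue is -21/31.

At the order-1 pole -8/3 set g(r) = (r - (-8/3))*f(r) = -21/31.
Simple pole: residue = g(a) at a = -8/3, which is -21/31.


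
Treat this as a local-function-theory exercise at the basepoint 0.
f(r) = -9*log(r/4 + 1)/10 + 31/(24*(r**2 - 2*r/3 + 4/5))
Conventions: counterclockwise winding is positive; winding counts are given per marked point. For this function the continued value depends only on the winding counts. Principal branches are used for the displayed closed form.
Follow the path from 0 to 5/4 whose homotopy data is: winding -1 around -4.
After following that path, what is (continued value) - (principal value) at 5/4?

The rational part is single-valued and drops out of the difference; each branch term changes only by its own monodromy.
(-9/10)*log(1 - r/(-4)): each positive loop around -4 adds 2*pi*i to the log, so winding -1 contributes (-9/10)*(-1)*2*pi*i = (9/5)*pi*i.
Summing the contributions at r = 5/4 gives (9/5)*pi*i.

Continued minus principal equals (9/5)*pi*i.
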